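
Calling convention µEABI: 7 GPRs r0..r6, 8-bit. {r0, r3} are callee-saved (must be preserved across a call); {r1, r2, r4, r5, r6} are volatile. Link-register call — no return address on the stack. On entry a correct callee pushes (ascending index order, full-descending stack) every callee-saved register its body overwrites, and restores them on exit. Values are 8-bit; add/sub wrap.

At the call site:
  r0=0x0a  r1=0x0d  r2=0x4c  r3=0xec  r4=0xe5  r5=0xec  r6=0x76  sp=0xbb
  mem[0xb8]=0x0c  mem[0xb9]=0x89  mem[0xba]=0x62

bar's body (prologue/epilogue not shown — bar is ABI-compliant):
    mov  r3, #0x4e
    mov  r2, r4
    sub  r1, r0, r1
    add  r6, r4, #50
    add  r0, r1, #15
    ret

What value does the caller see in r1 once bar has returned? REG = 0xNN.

prologue: push r0 → mem[0xba]=0x0a, sp=0xba
prologue: push r3 → mem[0xb9]=0xec, sp=0xb9
body[0] mov  r3, #0x4e → r3=0x4e
body[1] mov  r2, r4 → r2=0xe5
body[2] sub  r1, r0, r1 → r1=0xfd
body[3] add  r6, r4, #50 → r6=0x17
body[4] add  r0, r1, #15 → r0=0x0c
epilogue: pop r3=0xec, sp=0xba
epilogue: pop r0=0x0a, sp=0xbb
r1 is caller-saved → body value

REG = 0xfd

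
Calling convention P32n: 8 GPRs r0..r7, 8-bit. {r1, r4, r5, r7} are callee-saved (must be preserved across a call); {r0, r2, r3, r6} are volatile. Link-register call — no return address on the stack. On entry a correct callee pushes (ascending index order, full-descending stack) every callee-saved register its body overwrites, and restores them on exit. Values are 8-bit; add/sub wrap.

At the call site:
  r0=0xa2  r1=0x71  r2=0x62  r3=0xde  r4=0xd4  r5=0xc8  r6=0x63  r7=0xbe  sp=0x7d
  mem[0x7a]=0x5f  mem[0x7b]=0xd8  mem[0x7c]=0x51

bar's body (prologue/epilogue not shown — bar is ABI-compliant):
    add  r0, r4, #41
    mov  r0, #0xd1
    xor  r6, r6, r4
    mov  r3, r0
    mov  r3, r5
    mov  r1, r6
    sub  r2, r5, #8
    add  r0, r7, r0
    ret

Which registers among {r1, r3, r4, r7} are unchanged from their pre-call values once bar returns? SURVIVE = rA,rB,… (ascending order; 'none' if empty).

SURVIVE = r1,r4,r7

prologue: push r1 → mem[0x7c]=0x71, sp=0x7c
body[0] add  r0, r4, #41 → r0=0xfd
body[1] mov  r0, #0xd1 → r0=0xd1
body[2] xor  r6, r6, r4 → r6=0xb7
body[3] mov  r3, r0 → r3=0xd1
body[4] mov  r3, r5 → r3=0xc8
body[5] mov  r1, r6 → r1=0xb7
body[6] sub  r2, r5, #8 → r2=0xc0
body[7] add  r0, r7, r0 → r0=0x8f
epilogue: pop r1=0x71, sp=0x7d
r1: callee-saved, written=True
r3: caller-saved, written=True
r4: callee-saved, written=False
r7: callee-saved, written=False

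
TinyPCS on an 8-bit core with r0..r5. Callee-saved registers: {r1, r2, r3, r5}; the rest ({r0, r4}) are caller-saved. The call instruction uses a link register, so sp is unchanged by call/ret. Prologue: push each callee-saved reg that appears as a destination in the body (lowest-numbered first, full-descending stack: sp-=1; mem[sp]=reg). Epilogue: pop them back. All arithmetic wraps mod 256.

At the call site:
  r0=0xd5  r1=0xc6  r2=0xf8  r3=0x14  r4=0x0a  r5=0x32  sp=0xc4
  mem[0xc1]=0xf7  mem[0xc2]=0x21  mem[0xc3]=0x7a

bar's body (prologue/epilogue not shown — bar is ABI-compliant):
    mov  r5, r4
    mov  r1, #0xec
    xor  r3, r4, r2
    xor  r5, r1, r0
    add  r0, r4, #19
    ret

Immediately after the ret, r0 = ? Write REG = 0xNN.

REG = 0x1d

prologue: push r1 -> mem[0xc3]=0xc6, sp=0xc3
prologue: push r3 -> mem[0xc2]=0x14, sp=0xc2
prologue: push r5 -> mem[0xc1]=0x32, sp=0xc1
body[0] mov  r5, r4 -> r5=0x0a
body[1] mov  r1, #0xec -> r1=0xec
body[2] xor  r3, r4, r2 -> r3=0xf2
body[3] xor  r5, r1, r0 -> r5=0x39
body[4] add  r0, r4, #19 -> r0=0x1d
epilogue: pop r5=0x32, sp=0xc2
epilogue: pop r3=0x14, sp=0xc3
epilogue: pop r1=0xc6, sp=0xc4
r0 is caller-saved -> body value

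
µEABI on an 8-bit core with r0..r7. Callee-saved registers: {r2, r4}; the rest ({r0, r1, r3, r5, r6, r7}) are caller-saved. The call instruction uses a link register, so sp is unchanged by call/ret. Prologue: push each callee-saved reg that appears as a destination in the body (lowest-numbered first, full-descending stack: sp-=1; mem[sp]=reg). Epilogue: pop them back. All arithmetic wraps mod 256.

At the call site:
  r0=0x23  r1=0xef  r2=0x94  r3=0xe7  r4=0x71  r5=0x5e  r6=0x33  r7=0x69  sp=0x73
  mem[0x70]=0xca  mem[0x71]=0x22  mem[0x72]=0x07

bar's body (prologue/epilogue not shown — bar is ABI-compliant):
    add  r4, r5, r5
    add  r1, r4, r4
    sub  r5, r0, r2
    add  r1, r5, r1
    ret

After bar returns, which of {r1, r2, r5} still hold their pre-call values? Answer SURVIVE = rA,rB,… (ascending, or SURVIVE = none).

SURVIVE = r2

prologue: push r4 → mem[0x72]=0x71, sp=0x72
body[0] add  r4, r5, r5 → r4=0xbc
body[1] add  r1, r4, r4 → r1=0x78
body[2] sub  r5, r0, r2 → r5=0x8f
body[3] add  r1, r5, r1 → r1=0x07
epilogue: pop r4=0x71, sp=0x73
r1: caller-saved, written=True
r2: callee-saved, written=False
r5: caller-saved, written=True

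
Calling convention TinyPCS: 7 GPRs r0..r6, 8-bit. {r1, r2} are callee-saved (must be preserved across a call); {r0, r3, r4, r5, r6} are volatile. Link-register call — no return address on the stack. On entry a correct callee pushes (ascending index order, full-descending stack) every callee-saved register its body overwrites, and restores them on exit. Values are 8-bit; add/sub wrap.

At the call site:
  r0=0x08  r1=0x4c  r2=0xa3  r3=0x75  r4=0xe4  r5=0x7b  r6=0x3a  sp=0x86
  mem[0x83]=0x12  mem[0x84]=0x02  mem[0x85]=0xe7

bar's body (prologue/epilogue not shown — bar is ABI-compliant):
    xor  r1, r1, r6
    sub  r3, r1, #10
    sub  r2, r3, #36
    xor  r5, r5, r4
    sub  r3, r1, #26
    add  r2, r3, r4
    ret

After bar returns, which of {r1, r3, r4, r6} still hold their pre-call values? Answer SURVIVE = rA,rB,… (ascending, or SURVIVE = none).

prologue: push r1 → mem[0x85]=0x4c, sp=0x85
prologue: push r2 → mem[0x84]=0xa3, sp=0x84
body[0] xor  r1, r1, r6 → r1=0x76
body[1] sub  r3, r1, #10 → r3=0x6c
body[2] sub  r2, r3, #36 → r2=0x48
body[3] xor  r5, r5, r4 → r5=0x9f
body[4] sub  r3, r1, #26 → r3=0x5c
body[5] add  r2, r3, r4 → r2=0x40
epilogue: pop r2=0xa3, sp=0x85
epilogue: pop r1=0x4c, sp=0x86
r1: callee-saved, written=True
r3: caller-saved, written=True
r4: caller-saved, written=False
r6: caller-saved, written=False

SURVIVE = r1,r4,r6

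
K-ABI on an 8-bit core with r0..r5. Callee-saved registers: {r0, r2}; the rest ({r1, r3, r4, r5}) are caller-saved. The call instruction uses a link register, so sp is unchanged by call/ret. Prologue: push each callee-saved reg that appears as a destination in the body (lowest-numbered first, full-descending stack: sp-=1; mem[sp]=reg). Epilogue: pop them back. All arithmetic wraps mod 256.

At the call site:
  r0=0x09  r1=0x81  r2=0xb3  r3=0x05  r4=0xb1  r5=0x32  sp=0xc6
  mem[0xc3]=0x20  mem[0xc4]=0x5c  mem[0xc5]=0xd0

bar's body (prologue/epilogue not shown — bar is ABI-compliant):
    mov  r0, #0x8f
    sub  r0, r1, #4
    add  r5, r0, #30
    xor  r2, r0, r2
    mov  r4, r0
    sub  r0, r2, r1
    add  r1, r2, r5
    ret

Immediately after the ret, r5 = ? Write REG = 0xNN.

prologue: push r0 → mem[0xc5]=0x09, sp=0xc5
prologue: push r2 → mem[0xc4]=0xb3, sp=0xc4
body[0] mov  r0, #0x8f → r0=0x8f
body[1] sub  r0, r1, #4 → r0=0x7d
body[2] add  r5, r0, #30 → r5=0x9b
body[3] xor  r2, r0, r2 → r2=0xce
body[4] mov  r4, r0 → r4=0x7d
body[5] sub  r0, r2, r1 → r0=0x4d
body[6] add  r1, r2, r5 → r1=0x69
epilogue: pop r2=0xb3, sp=0xc5
epilogue: pop r0=0x09, sp=0xc6
r5 is caller-saved → body value

REG = 0x9b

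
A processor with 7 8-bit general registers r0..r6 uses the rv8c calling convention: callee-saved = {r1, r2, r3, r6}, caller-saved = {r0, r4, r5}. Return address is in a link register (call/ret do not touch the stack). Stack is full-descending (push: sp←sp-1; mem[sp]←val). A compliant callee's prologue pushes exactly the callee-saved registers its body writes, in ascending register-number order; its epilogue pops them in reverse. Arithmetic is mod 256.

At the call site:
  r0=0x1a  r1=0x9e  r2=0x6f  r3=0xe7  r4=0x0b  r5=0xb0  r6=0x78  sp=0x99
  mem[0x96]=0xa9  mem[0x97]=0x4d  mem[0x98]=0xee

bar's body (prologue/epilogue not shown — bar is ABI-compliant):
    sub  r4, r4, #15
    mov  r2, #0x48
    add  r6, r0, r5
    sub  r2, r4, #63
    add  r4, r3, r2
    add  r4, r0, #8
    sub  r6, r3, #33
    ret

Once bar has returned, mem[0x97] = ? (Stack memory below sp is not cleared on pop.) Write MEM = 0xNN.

prologue: push r2 -> mem[0x98]=0x6f, sp=0x98
prologue: push r6 -> mem[0x97]=0x78, sp=0x97
body[0] sub  r4, r4, #15 -> r4=0xfc
body[1] mov  r2, #0x48 -> r2=0x48
body[2] add  r6, r0, r5 -> r6=0xca
body[3] sub  r2, r4, #63 -> r2=0xbd
body[4] add  r4, r3, r2 -> r4=0xa4
body[5] add  r4, r0, #8 -> r4=0x22
body[6] sub  r6, r3, #33 -> r6=0xc6
epilogue: pop r6=0x78, sp=0x98
epilogue: pop r2=0x6f, sp=0x99
prologue pushed ['r2', 'r6'] at ['0x98', '0x97']

MEM = 0x78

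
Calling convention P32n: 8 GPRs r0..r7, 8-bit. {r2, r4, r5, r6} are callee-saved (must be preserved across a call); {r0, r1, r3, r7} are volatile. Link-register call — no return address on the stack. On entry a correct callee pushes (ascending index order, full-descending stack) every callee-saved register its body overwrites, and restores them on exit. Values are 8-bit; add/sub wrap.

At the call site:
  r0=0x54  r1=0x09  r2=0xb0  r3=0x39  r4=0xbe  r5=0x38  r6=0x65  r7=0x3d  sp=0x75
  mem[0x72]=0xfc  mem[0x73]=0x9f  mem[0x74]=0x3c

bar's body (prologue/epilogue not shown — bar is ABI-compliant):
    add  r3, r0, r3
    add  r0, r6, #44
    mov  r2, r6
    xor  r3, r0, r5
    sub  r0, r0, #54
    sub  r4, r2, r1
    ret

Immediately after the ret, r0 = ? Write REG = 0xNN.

REG = 0x5b

prologue: push r2 -> mem[0x74]=0xb0, sp=0x74
prologue: push r4 -> mem[0x73]=0xbe, sp=0x73
body[0] add  r3, r0, r3 -> r3=0x8d
body[1] add  r0, r6, #44 -> r0=0x91
body[2] mov  r2, r6 -> r2=0x65
body[3] xor  r3, r0, r5 -> r3=0xa9
body[4] sub  r0, r0, #54 -> r0=0x5b
body[5] sub  r4, r2, r1 -> r4=0x5c
epilogue: pop r4=0xbe, sp=0x74
epilogue: pop r2=0xb0, sp=0x75
r0 is caller-saved -> body value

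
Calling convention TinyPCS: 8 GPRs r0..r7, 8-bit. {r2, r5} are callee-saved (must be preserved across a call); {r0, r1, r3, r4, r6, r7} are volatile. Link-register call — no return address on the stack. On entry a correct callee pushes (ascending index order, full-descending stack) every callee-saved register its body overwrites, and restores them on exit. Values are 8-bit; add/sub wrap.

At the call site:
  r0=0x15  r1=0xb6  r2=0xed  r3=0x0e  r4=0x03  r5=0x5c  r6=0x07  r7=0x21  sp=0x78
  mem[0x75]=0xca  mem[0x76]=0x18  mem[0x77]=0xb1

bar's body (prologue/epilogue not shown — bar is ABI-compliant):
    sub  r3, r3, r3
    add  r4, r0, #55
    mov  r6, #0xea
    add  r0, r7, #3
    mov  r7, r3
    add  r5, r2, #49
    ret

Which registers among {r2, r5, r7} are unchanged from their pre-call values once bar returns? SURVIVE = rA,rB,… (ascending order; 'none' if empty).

prologue: push r5 -> mem[0x77]=0x5c, sp=0x77
body[0] sub  r3, r3, r3 -> r3=0x00
body[1] add  r4, r0, #55 -> r4=0x4c
body[2] mov  r6, #0xea -> r6=0xea
body[3] add  r0, r7, #3 -> r0=0x24
body[4] mov  r7, r3 -> r7=0x00
body[5] add  r5, r2, #49 -> r5=0x1e
epilogue: pop r5=0x5c, sp=0x78
r2: callee-saved, written=False
r5: callee-saved, written=True
r7: caller-saved, written=True

SURVIVE = r2,r5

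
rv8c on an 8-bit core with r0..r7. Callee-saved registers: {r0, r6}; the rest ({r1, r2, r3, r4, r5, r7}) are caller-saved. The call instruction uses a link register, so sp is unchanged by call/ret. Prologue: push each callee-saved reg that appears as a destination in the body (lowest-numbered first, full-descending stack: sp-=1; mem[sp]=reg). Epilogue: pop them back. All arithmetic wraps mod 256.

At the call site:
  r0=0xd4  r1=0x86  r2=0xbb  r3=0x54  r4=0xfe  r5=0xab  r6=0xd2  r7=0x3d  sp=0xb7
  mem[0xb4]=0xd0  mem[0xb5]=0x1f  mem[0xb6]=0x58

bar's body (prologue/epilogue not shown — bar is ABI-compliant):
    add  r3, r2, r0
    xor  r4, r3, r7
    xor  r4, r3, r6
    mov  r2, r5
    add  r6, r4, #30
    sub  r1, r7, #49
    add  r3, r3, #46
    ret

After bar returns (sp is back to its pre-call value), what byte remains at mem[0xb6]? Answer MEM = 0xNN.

prologue: push r6 -> mem[0xb6]=0xd2, sp=0xb6
body[0] add  r3, r2, r0 -> r3=0x8f
body[1] xor  r4, r3, r7 -> r4=0xb2
body[2] xor  r4, r3, r6 -> r4=0x5d
body[3] mov  r2, r5 -> r2=0xab
body[4] add  r6, r4, #30 -> r6=0x7b
body[5] sub  r1, r7, #49 -> r1=0x0c
body[6] add  r3, r3, #46 -> r3=0xbd
epilogue: pop r6=0xd2, sp=0xb7
prologue pushed ['r6'] at ['0xb6']

MEM = 0xd2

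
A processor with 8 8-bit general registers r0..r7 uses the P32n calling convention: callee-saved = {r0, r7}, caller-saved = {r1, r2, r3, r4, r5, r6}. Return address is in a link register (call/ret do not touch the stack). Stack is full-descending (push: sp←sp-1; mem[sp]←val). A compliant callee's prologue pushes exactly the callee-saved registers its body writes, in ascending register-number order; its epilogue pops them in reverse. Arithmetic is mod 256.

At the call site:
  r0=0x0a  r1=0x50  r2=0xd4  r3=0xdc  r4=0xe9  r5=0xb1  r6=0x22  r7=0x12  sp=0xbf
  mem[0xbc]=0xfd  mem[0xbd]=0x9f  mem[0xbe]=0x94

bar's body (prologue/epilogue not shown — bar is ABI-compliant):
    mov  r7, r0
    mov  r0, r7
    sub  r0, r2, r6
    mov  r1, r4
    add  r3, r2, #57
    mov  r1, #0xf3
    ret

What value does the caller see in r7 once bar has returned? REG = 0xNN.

prologue: push r0 → mem[0xbe]=0x0a, sp=0xbe
prologue: push r7 → mem[0xbd]=0x12, sp=0xbd
body[0] mov  r7, r0 → r7=0x0a
body[1] mov  r0, r7 → r0=0x0a
body[2] sub  r0, r2, r6 → r0=0xb2
body[3] mov  r1, r4 → r1=0xe9
body[4] add  r3, r2, #57 → r3=0x0d
body[5] mov  r1, #0xf3 → r1=0xf3
epilogue: pop r7=0x12, sp=0xbe
epilogue: pop r0=0x0a, sp=0xbf
r7 is callee-saved → restored

REG = 0x12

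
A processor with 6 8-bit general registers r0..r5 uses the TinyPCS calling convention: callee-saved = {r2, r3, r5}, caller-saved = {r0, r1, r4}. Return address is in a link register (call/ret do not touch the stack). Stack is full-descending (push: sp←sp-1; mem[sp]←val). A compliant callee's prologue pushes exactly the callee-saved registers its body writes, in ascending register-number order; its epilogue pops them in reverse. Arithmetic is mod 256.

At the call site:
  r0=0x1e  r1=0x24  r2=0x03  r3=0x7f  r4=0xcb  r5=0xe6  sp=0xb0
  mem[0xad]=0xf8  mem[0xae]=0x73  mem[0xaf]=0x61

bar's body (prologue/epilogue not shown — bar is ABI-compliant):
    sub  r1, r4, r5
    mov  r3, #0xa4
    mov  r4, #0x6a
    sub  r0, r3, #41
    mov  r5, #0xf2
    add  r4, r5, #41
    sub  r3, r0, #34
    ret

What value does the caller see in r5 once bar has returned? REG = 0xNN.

REG = 0xe6

prologue: push r3 -> mem[0xaf]=0x7f, sp=0xaf
prologue: push r5 -> mem[0xae]=0xe6, sp=0xae
body[0] sub  r1, r4, r5 -> r1=0xe5
body[1] mov  r3, #0xa4 -> r3=0xa4
body[2] mov  r4, #0x6a -> r4=0x6a
body[3] sub  r0, r3, #41 -> r0=0x7b
body[4] mov  r5, #0xf2 -> r5=0xf2
body[5] add  r4, r5, #41 -> r4=0x1b
body[6] sub  r3, r0, #34 -> r3=0x59
epilogue: pop r5=0xe6, sp=0xaf
epilogue: pop r3=0x7f, sp=0xb0
r5 is callee-saved -> restored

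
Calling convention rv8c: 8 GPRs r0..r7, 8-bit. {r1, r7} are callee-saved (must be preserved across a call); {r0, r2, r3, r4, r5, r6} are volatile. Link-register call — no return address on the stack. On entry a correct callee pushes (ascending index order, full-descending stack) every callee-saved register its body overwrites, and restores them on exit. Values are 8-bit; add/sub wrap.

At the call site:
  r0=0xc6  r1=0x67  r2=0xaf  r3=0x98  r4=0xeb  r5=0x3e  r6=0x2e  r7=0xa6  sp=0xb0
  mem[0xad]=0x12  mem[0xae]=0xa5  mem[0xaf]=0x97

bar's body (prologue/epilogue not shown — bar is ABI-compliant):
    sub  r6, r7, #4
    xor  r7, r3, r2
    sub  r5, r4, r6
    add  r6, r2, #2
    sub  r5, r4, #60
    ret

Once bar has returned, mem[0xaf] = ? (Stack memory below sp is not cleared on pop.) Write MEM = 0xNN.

MEM = 0xa6

prologue: push r7 -> mem[0xaf]=0xa6, sp=0xaf
body[0] sub  r6, r7, #4 -> r6=0xa2
body[1] xor  r7, r3, r2 -> r7=0x37
body[2] sub  r5, r4, r6 -> r5=0x49
body[3] add  r6, r2, #2 -> r6=0xb1
body[4] sub  r5, r4, #60 -> r5=0xaf
epilogue: pop r7=0xa6, sp=0xb0
prologue pushed ['r7'] at ['0xaf']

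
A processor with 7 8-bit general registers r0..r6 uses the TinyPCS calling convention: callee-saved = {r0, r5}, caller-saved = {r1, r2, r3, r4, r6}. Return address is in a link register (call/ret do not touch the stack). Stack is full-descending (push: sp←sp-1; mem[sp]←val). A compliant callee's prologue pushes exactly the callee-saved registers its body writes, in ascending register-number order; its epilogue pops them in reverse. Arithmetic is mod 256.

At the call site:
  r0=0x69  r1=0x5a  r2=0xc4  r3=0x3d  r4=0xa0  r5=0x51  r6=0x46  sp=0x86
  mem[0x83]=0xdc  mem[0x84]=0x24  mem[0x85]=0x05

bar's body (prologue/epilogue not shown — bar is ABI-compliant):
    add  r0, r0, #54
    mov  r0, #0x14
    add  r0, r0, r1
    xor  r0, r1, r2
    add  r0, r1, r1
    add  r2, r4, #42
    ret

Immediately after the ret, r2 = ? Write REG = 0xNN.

prologue: push r0 → mem[0x85]=0x69, sp=0x85
body[0] add  r0, r0, #54 → r0=0x9f
body[1] mov  r0, #0x14 → r0=0x14
body[2] add  r0, r0, r1 → r0=0x6e
body[3] xor  r0, r1, r2 → r0=0x9e
body[4] add  r0, r1, r1 → r0=0xb4
body[5] add  r2, r4, #42 → r2=0xca
epilogue: pop r0=0x69, sp=0x86
r2 is caller-saved → body value

REG = 0xca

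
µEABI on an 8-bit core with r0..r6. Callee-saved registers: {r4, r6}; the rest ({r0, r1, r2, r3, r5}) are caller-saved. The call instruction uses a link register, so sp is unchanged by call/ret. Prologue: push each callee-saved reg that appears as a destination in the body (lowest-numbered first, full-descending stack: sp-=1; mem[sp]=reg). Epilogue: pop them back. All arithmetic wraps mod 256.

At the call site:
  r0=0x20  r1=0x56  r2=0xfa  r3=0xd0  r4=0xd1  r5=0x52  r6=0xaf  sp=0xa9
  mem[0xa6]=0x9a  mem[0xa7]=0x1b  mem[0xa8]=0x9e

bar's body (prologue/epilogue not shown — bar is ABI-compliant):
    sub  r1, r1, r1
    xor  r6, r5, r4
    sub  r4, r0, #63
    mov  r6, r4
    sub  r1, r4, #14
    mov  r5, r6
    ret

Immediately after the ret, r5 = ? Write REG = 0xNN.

prologue: push r4 -> mem[0xa8]=0xd1, sp=0xa8
prologue: push r6 -> mem[0xa7]=0xaf, sp=0xa7
body[0] sub  r1, r1, r1 -> r1=0x00
body[1] xor  r6, r5, r4 -> r6=0x83
body[2] sub  r4, r0, #63 -> r4=0xe1
body[3] mov  r6, r4 -> r6=0xe1
body[4] sub  r1, r4, #14 -> r1=0xd3
body[5] mov  r5, r6 -> r5=0xe1
epilogue: pop r6=0xaf, sp=0xa8
epilogue: pop r4=0xd1, sp=0xa9
r5 is caller-saved -> body value

REG = 0xe1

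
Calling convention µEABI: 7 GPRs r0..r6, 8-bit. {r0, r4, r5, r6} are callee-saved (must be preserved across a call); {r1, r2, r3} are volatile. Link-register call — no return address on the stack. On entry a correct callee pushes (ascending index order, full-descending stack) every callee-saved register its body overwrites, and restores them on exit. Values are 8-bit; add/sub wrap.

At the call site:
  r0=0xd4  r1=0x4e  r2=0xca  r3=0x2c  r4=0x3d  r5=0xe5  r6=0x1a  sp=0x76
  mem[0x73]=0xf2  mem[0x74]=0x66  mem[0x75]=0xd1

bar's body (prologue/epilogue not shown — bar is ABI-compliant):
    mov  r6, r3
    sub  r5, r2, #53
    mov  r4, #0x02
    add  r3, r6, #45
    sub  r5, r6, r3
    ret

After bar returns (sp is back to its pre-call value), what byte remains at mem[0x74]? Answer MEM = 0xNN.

MEM = 0xe5

prologue: push r4 → mem[0x75]=0x3d, sp=0x75
prologue: push r5 → mem[0x74]=0xe5, sp=0x74
prologue: push r6 → mem[0x73]=0x1a, sp=0x73
body[0] mov  r6, r3 → r6=0x2c
body[1] sub  r5, r2, #53 → r5=0x95
body[2] mov  r4, #0x02 → r4=0x02
body[3] add  r3, r6, #45 → r3=0x59
body[4] sub  r5, r6, r3 → r5=0xd3
epilogue: pop r6=0x1a, sp=0x74
epilogue: pop r5=0xe5, sp=0x75
epilogue: pop r4=0x3d, sp=0x76
prologue pushed ['r4', 'r5', 'r6'] at ['0x75', '0x74', '0x73']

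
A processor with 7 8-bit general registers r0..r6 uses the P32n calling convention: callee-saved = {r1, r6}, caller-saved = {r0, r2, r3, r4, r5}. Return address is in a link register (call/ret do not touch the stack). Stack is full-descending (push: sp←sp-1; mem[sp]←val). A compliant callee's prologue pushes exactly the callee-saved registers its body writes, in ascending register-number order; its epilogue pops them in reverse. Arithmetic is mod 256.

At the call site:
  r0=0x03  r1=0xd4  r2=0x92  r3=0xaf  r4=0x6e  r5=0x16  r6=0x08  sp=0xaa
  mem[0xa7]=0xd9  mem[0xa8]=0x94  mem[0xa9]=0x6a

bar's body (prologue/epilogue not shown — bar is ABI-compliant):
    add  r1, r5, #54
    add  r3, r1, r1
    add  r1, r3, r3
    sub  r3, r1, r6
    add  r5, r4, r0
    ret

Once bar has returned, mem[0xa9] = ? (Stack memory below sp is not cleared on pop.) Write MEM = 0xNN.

MEM = 0xd4

prologue: push r1 → mem[0xa9]=0xd4, sp=0xa9
body[0] add  r1, r5, #54 → r1=0x4c
body[1] add  r3, r1, r1 → r3=0x98
body[2] add  r1, r3, r3 → r1=0x30
body[3] sub  r3, r1, r6 → r3=0x28
body[4] add  r5, r4, r0 → r5=0x71
epilogue: pop r1=0xd4, sp=0xaa
prologue pushed ['r1'] at ['0xa9']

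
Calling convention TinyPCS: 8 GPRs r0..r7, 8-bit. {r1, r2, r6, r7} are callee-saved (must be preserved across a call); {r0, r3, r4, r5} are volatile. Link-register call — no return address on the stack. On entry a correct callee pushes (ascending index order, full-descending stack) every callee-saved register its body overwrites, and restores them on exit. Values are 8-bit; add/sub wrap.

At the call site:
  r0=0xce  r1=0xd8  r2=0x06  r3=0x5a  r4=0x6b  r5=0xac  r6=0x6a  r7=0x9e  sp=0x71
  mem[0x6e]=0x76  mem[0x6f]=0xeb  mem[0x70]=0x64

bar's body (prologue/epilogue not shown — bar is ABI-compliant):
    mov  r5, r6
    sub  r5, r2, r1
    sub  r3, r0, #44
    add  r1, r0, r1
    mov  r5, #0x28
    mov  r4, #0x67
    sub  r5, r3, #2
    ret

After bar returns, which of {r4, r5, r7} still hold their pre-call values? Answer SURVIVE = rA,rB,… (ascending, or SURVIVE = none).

prologue: push r1 -> mem[0x70]=0xd8, sp=0x70
body[0] mov  r5, r6 -> r5=0x6a
body[1] sub  r5, r2, r1 -> r5=0x2e
body[2] sub  r3, r0, #44 -> r3=0xa2
body[3] add  r1, r0, r1 -> r1=0xa6
body[4] mov  r5, #0x28 -> r5=0x28
body[5] mov  r4, #0x67 -> r4=0x67
body[6] sub  r5, r3, #2 -> r5=0xa0
epilogue: pop r1=0xd8, sp=0x71
r4: caller-saved, written=True
r5: caller-saved, written=True
r7: callee-saved, written=False

SURVIVE = r7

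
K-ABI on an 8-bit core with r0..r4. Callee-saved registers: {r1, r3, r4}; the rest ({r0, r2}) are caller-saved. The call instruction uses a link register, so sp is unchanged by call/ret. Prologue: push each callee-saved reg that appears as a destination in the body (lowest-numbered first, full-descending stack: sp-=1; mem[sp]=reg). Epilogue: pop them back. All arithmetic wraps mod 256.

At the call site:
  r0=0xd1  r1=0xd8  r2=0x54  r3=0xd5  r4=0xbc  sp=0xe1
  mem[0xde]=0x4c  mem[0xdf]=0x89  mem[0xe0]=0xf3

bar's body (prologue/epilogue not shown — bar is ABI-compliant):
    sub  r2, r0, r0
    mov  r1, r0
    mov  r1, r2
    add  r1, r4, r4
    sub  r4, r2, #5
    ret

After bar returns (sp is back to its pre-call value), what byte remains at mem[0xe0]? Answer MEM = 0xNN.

prologue: push r1 → mem[0xe0]=0xd8, sp=0xe0
prologue: push r4 → mem[0xdf]=0xbc, sp=0xdf
body[0] sub  r2, r0, r0 → r2=0x00
body[1] mov  r1, r0 → r1=0xd1
body[2] mov  r1, r2 → r1=0x00
body[3] add  r1, r4, r4 → r1=0x78
body[4] sub  r4, r2, #5 → r4=0xfb
epilogue: pop r4=0xbc, sp=0xe0
epilogue: pop r1=0xd8, sp=0xe1
prologue pushed ['r1', 'r4'] at ['0xe0', '0xdf']

MEM = 0xd8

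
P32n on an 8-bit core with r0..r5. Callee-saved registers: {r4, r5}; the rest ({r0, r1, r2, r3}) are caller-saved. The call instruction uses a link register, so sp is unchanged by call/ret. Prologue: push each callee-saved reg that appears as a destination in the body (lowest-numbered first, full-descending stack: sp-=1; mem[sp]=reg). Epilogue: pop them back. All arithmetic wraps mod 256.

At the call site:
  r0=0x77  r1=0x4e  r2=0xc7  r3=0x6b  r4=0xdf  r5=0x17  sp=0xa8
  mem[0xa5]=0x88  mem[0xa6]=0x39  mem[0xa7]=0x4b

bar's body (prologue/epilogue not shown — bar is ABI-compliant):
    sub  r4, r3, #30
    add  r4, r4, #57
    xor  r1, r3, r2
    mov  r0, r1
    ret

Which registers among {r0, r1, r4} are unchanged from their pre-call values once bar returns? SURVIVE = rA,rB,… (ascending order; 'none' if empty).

SURVIVE = r4

prologue: push r4 → mem[0xa7]=0xdf, sp=0xa7
body[0] sub  r4, r3, #30 → r4=0x4d
body[1] add  r4, r4, #57 → r4=0x86
body[2] xor  r1, r3, r2 → r1=0xac
body[3] mov  r0, r1 → r0=0xac
epilogue: pop r4=0xdf, sp=0xa8
r0: caller-saved, written=True
r1: caller-saved, written=True
r4: callee-saved, written=True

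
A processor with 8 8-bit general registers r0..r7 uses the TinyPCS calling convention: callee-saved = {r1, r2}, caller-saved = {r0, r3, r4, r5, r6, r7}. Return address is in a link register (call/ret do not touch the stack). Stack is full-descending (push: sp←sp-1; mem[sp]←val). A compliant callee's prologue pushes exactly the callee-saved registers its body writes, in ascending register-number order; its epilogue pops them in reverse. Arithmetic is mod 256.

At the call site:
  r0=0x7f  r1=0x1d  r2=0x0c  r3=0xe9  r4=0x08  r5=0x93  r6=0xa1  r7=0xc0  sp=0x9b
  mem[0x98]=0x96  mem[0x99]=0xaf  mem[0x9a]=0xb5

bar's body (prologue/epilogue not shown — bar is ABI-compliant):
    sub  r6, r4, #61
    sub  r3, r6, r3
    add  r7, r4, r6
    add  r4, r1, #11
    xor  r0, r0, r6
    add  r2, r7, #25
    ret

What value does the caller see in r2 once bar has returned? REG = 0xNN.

prologue: push r2 -> mem[0x9a]=0x0c, sp=0x9a
body[0] sub  r6, r4, #61 -> r6=0xcb
body[1] sub  r3, r6, r3 -> r3=0xe2
body[2] add  r7, r4, r6 -> r7=0xd3
body[3] add  r4, r1, #11 -> r4=0x28
body[4] xor  r0, r0, r6 -> r0=0xb4
body[5] add  r2, r7, #25 -> r2=0xec
epilogue: pop r2=0x0c, sp=0x9b
r2 is callee-saved -> restored

REG = 0x0c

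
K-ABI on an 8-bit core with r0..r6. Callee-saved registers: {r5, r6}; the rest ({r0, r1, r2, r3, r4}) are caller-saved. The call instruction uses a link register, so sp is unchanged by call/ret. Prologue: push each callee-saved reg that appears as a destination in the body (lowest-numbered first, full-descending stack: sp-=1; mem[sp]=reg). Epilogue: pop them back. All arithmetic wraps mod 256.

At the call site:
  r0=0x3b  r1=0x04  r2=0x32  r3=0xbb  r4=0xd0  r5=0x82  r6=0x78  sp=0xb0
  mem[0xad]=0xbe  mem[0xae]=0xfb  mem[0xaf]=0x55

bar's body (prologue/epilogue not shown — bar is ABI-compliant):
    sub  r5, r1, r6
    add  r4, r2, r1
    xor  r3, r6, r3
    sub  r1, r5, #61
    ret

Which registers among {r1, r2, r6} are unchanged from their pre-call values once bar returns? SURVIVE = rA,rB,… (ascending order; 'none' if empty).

prologue: push r5 -> mem[0xaf]=0x82, sp=0xaf
body[0] sub  r5, r1, r6 -> r5=0x8c
body[1] add  r4, r2, r1 -> r4=0x36
body[2] xor  r3, r6, r3 -> r3=0xc3
body[3] sub  r1, r5, #61 -> r1=0x4f
epilogue: pop r5=0x82, sp=0xb0
r1: caller-saved, written=True
r2: caller-saved, written=False
r6: callee-saved, written=False

SURVIVE = r2,r6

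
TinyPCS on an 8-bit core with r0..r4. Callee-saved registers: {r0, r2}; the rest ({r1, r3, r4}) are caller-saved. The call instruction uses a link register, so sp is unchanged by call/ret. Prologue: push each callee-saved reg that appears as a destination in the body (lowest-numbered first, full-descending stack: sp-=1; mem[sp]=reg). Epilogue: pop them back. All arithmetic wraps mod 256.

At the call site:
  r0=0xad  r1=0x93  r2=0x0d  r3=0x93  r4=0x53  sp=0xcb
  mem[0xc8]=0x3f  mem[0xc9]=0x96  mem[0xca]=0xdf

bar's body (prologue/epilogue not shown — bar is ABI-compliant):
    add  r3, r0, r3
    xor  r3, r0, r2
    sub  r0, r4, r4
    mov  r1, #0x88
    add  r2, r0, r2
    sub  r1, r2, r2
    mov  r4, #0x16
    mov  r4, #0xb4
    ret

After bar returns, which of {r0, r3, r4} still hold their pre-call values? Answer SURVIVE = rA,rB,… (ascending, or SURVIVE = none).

prologue: push r0 → mem[0xca]=0xad, sp=0xca
prologue: push r2 → mem[0xc9]=0x0d, sp=0xc9
body[0] add  r3, r0, r3 → r3=0x40
body[1] xor  r3, r0, r2 → r3=0xa0
body[2] sub  r0, r4, r4 → r0=0x00
body[3] mov  r1, #0x88 → r1=0x88
body[4] add  r2, r0, r2 → r2=0x0d
body[5] sub  r1, r2, r2 → r1=0x00
body[6] mov  r4, #0x16 → r4=0x16
body[7] mov  r4, #0xb4 → r4=0xb4
epilogue: pop r2=0x0d, sp=0xca
epilogue: pop r0=0xad, sp=0xcb
r0: callee-saved, written=True
r3: caller-saved, written=True
r4: caller-saved, written=True

SURVIVE = r0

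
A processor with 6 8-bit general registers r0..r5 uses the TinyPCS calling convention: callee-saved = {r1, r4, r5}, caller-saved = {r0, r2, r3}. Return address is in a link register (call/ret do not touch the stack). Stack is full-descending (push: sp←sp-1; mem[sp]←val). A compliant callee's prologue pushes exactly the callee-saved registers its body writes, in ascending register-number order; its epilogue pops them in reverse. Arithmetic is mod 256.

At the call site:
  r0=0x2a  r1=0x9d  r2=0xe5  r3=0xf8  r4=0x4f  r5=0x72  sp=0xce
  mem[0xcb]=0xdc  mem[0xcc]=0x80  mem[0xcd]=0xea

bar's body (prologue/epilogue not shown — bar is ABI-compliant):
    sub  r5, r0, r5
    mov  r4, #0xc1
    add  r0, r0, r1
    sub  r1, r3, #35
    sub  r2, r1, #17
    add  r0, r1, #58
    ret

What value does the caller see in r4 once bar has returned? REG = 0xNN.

REG = 0x4f

prologue: push r1 → mem[0xcd]=0x9d, sp=0xcd
prologue: push r4 → mem[0xcc]=0x4f, sp=0xcc
prologue: push r5 → mem[0xcb]=0x72, sp=0xcb
body[0] sub  r5, r0, r5 → r5=0xb8
body[1] mov  r4, #0xc1 → r4=0xc1
body[2] add  r0, r0, r1 → r0=0xc7
body[3] sub  r1, r3, #35 → r1=0xd5
body[4] sub  r2, r1, #17 → r2=0xc4
body[5] add  r0, r1, #58 → r0=0x0f
epilogue: pop r5=0x72, sp=0xcc
epilogue: pop r4=0x4f, sp=0xcd
epilogue: pop r1=0x9d, sp=0xce
r4 is callee-saved → restored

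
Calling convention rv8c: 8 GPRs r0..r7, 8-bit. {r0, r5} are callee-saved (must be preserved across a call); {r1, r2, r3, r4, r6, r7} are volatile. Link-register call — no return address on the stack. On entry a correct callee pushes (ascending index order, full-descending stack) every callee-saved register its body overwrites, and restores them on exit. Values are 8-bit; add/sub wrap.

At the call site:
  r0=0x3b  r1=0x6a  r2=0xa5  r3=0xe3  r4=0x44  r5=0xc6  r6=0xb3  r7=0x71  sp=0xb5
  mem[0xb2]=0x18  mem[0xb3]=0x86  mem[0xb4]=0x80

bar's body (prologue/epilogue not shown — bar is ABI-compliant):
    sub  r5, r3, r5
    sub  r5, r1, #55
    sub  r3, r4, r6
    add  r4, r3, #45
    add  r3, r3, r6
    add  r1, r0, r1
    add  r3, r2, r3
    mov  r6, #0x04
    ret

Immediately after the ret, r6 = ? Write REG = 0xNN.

prologue: push r5 → mem[0xb4]=0xc6, sp=0xb4
body[0] sub  r5, r3, r5 → r5=0x1d
body[1] sub  r5, r1, #55 → r5=0x33
body[2] sub  r3, r4, r6 → r3=0x91
body[3] add  r4, r3, #45 → r4=0xbe
body[4] add  r3, r3, r6 → r3=0x44
body[5] add  r1, r0, r1 → r1=0xa5
body[6] add  r3, r2, r3 → r3=0xe9
body[7] mov  r6, #0x04 → r6=0x04
epilogue: pop r5=0xc6, sp=0xb5
r6 is caller-saved → body value

REG = 0x04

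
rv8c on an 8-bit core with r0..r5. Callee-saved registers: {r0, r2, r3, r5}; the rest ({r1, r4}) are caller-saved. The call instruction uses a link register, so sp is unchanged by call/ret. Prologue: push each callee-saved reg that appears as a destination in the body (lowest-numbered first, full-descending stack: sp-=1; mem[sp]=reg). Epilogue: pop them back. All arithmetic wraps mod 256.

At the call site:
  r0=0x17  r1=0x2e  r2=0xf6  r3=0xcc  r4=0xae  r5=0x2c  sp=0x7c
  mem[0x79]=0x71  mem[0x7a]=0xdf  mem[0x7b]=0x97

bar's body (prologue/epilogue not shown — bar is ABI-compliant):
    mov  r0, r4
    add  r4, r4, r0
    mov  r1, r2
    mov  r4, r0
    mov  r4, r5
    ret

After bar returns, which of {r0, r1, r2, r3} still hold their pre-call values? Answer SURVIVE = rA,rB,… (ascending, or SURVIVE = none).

SURVIVE = r0,r2,r3

prologue: push r0 -> mem[0x7b]=0x17, sp=0x7b
body[0] mov  r0, r4 -> r0=0xae
body[1] add  r4, r4, r0 -> r4=0x5c
body[2] mov  r1, r2 -> r1=0xf6
body[3] mov  r4, r0 -> r4=0xae
body[4] mov  r4, r5 -> r4=0x2c
epilogue: pop r0=0x17, sp=0x7c
r0: callee-saved, written=True
r1: caller-saved, written=True
r2: callee-saved, written=False
r3: callee-saved, written=False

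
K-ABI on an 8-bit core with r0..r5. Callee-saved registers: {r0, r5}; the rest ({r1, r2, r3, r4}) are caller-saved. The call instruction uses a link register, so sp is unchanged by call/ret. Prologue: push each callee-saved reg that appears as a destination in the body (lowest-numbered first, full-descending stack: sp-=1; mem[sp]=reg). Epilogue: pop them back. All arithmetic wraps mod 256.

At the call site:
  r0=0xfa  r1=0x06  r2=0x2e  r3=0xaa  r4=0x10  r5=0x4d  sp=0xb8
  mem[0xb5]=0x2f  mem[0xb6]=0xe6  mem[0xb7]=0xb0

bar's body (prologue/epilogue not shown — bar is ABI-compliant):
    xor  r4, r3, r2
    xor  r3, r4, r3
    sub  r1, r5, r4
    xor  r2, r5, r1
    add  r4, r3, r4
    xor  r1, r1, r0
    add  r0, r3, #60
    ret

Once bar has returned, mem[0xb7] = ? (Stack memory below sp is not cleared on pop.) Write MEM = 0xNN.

prologue: push r0 → mem[0xb7]=0xfa, sp=0xb7
body[0] xor  r4, r3, r2 → r4=0x84
body[1] xor  r3, r4, r3 → r3=0x2e
body[2] sub  r1, r5, r4 → r1=0xc9
body[3] xor  r2, r5, r1 → r2=0x84
body[4] add  r4, r3, r4 → r4=0xb2
body[5] xor  r1, r1, r0 → r1=0x33
body[6] add  r0, r3, #60 → r0=0x6a
epilogue: pop r0=0xfa, sp=0xb8
prologue pushed ['r0'] at ['0xb7']

MEM = 0xfa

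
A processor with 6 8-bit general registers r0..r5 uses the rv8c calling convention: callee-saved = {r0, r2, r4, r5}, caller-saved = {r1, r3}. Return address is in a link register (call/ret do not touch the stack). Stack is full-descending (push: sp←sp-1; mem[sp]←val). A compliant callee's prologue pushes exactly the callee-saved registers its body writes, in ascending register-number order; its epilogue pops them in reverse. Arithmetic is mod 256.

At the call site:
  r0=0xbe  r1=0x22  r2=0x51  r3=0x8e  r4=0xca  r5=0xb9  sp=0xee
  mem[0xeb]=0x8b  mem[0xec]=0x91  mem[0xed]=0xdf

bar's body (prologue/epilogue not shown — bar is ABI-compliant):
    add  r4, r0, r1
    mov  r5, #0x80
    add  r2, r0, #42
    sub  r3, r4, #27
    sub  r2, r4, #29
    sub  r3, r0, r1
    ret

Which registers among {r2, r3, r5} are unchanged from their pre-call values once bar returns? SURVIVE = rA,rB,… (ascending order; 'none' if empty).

prologue: push r2 -> mem[0xed]=0x51, sp=0xed
prologue: push r4 -> mem[0xec]=0xca, sp=0xec
prologue: push r5 -> mem[0xeb]=0xb9, sp=0xeb
body[0] add  r4, r0, r1 -> r4=0xe0
body[1] mov  r5, #0x80 -> r5=0x80
body[2] add  r2, r0, #42 -> r2=0xe8
body[3] sub  r3, r4, #27 -> r3=0xc5
body[4] sub  r2, r4, #29 -> r2=0xc3
body[5] sub  r3, r0, r1 -> r3=0x9c
epilogue: pop r5=0xb9, sp=0xec
epilogue: pop r4=0xca, sp=0xed
epilogue: pop r2=0x51, sp=0xee
r2: callee-saved, written=True
r3: caller-saved, written=True
r5: callee-saved, written=True

SURVIVE = r2,r5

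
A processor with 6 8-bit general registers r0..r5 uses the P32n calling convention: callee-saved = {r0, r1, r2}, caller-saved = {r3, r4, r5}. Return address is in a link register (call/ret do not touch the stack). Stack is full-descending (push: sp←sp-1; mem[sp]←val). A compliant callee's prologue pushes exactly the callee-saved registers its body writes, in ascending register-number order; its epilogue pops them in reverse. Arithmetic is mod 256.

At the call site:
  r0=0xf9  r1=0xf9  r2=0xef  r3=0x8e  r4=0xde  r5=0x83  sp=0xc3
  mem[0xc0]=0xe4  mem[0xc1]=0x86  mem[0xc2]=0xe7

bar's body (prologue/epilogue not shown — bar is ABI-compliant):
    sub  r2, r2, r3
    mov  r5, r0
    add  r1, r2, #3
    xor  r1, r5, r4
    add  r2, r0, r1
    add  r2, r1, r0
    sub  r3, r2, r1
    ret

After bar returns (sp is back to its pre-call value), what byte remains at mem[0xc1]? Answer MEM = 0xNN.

prologue: push r1 → mem[0xc2]=0xf9, sp=0xc2
prologue: push r2 → mem[0xc1]=0xef, sp=0xc1
body[0] sub  r2, r2, r3 → r2=0x61
body[1] mov  r5, r0 → r5=0xf9
body[2] add  r1, r2, #3 → r1=0x64
body[3] xor  r1, r5, r4 → r1=0x27
body[4] add  r2, r0, r1 → r2=0x20
body[5] add  r2, r1, r0 → r2=0x20
body[6] sub  r3, r2, r1 → r3=0xf9
epilogue: pop r2=0xef, sp=0xc2
epilogue: pop r1=0xf9, sp=0xc3
prologue pushed ['r1', 'r2'] at ['0xc2', '0xc1']

MEM = 0xef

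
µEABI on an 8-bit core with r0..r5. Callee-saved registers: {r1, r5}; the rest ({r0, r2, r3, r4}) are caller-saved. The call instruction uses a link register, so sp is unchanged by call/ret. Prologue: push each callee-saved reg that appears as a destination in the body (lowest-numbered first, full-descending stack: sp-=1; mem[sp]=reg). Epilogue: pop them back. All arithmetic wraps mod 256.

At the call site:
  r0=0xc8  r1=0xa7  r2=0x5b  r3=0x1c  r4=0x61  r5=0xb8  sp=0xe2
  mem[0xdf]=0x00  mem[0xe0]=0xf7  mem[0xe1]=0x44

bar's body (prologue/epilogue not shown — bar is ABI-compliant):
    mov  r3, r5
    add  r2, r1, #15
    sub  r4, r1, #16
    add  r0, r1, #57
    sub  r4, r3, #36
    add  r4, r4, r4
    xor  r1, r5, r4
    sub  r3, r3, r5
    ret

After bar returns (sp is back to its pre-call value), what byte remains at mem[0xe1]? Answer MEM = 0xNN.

MEM = 0xa7

prologue: push r1 → mem[0xe1]=0xa7, sp=0xe1
body[0] mov  r3, r5 → r3=0xb8
body[1] add  r2, r1, #15 → r2=0xb6
body[2] sub  r4, r1, #16 → r4=0x97
body[3] add  r0, r1, #57 → r0=0xe0
body[4] sub  r4, r3, #36 → r4=0x94
body[5] add  r4, r4, r4 → r4=0x28
body[6] xor  r1, r5, r4 → r1=0x90
body[7] sub  r3, r3, r5 → r3=0x00
epilogue: pop r1=0xa7, sp=0xe2
prologue pushed ['r1'] at ['0xe1']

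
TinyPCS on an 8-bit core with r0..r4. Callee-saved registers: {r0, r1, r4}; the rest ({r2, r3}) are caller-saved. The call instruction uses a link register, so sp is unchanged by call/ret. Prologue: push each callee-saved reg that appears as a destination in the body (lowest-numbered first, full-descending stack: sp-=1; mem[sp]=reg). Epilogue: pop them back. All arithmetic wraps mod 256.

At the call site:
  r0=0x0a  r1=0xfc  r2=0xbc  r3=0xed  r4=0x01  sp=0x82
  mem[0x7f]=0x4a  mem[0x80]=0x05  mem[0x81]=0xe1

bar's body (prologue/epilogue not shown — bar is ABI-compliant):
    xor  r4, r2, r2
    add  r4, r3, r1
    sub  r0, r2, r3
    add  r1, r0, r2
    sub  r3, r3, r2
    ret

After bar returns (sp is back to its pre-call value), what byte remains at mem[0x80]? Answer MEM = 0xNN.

MEM = 0xfc

prologue: push r0 -> mem[0x81]=0x0a, sp=0x81
prologue: push r1 -> mem[0x80]=0xfc, sp=0x80
prologue: push r4 -> mem[0x7f]=0x01, sp=0x7f
body[0] xor  r4, r2, r2 -> r4=0x00
body[1] add  r4, r3, r1 -> r4=0xe9
body[2] sub  r0, r2, r3 -> r0=0xcf
body[3] add  r1, r0, r2 -> r1=0x8b
body[4] sub  r3, r3, r2 -> r3=0x31
epilogue: pop r4=0x01, sp=0x80
epilogue: pop r1=0xfc, sp=0x81
epilogue: pop r0=0x0a, sp=0x82
prologue pushed ['r0', 'r1', 'r4'] at ['0x81', '0x80', '0x7f']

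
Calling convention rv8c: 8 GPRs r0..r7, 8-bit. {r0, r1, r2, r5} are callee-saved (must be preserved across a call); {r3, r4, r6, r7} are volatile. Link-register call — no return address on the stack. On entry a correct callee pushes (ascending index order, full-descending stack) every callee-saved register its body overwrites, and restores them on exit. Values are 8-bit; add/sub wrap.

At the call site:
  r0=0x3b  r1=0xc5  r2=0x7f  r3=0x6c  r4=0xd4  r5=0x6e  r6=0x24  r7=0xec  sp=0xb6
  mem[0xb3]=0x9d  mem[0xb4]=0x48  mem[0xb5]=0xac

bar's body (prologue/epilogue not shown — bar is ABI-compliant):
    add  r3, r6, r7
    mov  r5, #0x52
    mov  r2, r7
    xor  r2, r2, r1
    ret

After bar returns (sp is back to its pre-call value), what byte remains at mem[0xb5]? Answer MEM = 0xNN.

MEM = 0x7f

prologue: push r2 -> mem[0xb5]=0x7f, sp=0xb5
prologue: push r5 -> mem[0xb4]=0x6e, sp=0xb4
body[0] add  r3, r6, r7 -> r3=0x10
body[1] mov  r5, #0x52 -> r5=0x52
body[2] mov  r2, r7 -> r2=0xec
body[3] xor  r2, r2, r1 -> r2=0x29
epilogue: pop r5=0x6e, sp=0xb5
epilogue: pop r2=0x7f, sp=0xb6
prologue pushed ['r2', 'r5'] at ['0xb5', '0xb4']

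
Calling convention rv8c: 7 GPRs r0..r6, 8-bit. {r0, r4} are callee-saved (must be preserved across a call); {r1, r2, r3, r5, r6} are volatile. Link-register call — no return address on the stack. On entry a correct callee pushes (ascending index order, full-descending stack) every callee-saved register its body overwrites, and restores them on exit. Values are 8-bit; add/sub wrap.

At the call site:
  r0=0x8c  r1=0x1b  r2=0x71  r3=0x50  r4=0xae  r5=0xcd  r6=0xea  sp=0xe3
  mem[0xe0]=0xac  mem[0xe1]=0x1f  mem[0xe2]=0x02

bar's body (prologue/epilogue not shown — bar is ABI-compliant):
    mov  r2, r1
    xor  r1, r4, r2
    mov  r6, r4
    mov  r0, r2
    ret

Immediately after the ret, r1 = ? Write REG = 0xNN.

REG = 0xb5

prologue: push r0 → mem[0xe2]=0x8c, sp=0xe2
body[0] mov  r2, r1 → r2=0x1b
body[1] xor  r1, r4, r2 → r1=0xb5
body[2] mov  r6, r4 → r6=0xae
body[3] mov  r0, r2 → r0=0x1b
epilogue: pop r0=0x8c, sp=0xe3
r1 is caller-saved → body value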